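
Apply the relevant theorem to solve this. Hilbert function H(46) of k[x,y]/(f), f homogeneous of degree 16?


H(t)=d for t>=d-1.
d=16, t=46
H(46)=16


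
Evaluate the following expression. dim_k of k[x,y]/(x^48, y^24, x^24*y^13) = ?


k[x,y]/I, I = (x^48, y^24, x^24*y^13)
Rect: 48x24=1152. Corner: (48-24)x(24-13)=264.
dim = 1152-264 = 888


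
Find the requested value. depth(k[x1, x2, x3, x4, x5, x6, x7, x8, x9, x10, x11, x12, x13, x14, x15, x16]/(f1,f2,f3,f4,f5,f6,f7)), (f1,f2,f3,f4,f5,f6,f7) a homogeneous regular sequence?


depth(R)=16
depth(R/I)=16-7=9


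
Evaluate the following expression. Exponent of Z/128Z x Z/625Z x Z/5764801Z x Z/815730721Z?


Exponent = lcm of the cyclic orders; pairwise coprime => product.
2^7*5^4*7^8*13^8=128*625*5764801*815730721=376202022092121680000


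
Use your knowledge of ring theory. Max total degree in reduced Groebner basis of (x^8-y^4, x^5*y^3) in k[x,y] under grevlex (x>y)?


LT(f1)=x^8, LT(f2)=x^5y^3, lcm=x^8y^3
S(f1,f2) = y^3*f1 - x^3*f2 = -y^7
Reduced GB = {f1, f2, y^7}; degrees 8, 8, 7
Max = 8


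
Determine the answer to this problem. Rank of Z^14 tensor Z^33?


rank(M(x)N) = rank(M)*rank(N)
14*33 = 462


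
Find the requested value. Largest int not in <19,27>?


gcd(19,27)=1 => F=ab-a-b=19*27-19-27=513-46=467


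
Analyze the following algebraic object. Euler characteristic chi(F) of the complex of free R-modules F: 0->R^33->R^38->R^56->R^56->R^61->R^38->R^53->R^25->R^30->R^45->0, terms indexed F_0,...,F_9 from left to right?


chi = sum (-1)^i * rank:
(-1)^0*33=33
(-1)^1*38=-38
(-1)^2*56=56
(-1)^3*56=-56
(-1)^4*61=61
(-1)^5*38=-38
(-1)^6*53=53
(-1)^7*25=-25
(-1)^8*30=30
(-1)^9*45=-45
chi=31


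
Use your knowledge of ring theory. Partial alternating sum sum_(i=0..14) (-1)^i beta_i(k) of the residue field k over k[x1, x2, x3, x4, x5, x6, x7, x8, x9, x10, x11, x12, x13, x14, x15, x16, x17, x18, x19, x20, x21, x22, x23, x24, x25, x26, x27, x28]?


Koszul resolution: beta_i(k)=C(n,i), n=28
sum_(i=0..p) (-1)^i C(n,i) = (-1)^p C(n-1,p)
(-1)^14*C(27,14) = (-1)^14*20058300 = 20058300


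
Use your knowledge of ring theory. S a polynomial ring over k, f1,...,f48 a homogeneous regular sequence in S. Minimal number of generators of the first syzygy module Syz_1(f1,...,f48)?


Regular sequence => Koszul complex is the minimal free resolution.
Syz_1 minimally generated by Koszul relations f_i*e_j - f_j*e_i (i<j): mu(Syz_1) = beta_2 = C(m,2) = m(m-1)/2
m=48
48*47/2 = 1128


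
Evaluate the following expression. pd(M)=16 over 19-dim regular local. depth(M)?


pd+depth=depth(R)=19
depth=19-16=3


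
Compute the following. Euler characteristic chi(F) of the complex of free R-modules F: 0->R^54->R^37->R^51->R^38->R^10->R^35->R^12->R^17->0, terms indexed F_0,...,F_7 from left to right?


chi = sum (-1)^i * rank:
(-1)^0*54=54
(-1)^1*37=-37
(-1)^2*51=51
(-1)^3*38=-38
(-1)^4*10=10
(-1)^5*35=-35
(-1)^6*12=12
(-1)^7*17=-17
chi=0


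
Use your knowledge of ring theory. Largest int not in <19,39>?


gcd(19,39)=1 => F=ab-a-b=19*39-19-39=741-58=683


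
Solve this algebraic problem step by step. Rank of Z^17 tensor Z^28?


rank(M(x)N) = rank(M)*rank(N)
17*28 = 476


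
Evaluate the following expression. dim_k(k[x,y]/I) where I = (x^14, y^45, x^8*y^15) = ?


k[x,y]/I, I = (x^14, y^45, x^8*y^15)
Rect: 14x45=630. Corner: (14-8)x(45-15)=180.
dim = 630-180 = 450


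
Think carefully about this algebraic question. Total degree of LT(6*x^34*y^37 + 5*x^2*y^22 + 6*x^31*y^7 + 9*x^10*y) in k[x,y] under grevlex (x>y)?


LT: 6*x^34*y^37
deg_x=34, deg_y=37
Total=34+37=71


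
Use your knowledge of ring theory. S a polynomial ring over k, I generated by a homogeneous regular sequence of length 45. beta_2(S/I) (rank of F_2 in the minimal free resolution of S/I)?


Regular sequence => Koszul complex is the minimal free resolution.
Syz_1 minimally generated by Koszul relations f_i*e_j - f_j*e_i (i<j): mu(Syz_1) = beta_2 = C(m,2) = m(m-1)/2
m=45
45*44/2 = 990


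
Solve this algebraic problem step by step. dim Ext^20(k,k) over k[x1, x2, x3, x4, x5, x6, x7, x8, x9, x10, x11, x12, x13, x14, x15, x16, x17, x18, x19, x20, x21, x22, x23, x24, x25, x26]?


C(n,i)=C(26,20)=230230


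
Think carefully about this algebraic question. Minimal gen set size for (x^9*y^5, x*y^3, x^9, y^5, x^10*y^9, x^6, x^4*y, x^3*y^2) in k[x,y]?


Remove redundant (divisible by others).
x^10*y^9 redundant.
x^9*y^5 redundant.
x^9 redundant.
Min: x^6, x^4*y, x^3*y^2, x*y^3, y^5
Count=5


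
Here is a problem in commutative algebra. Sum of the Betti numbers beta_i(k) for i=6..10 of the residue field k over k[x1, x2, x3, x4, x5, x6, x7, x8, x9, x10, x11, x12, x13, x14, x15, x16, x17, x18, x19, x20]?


Koszul resolution: beta_i(k)=C(n,i), n=20
C(20,6)=38760, C(20,7)=77520, C(20,8)=125970, C(20,9)=167960, C(20,10)=184756
Sum=594966


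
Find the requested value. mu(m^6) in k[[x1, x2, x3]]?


C(n+d-1,d)=C(8,6)=28


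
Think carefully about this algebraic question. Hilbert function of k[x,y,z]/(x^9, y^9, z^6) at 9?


Need i<9, j<9, k<6 with i+j+k=9.
For each i, j ranges over max(0,9-i-5)..min(8,9-i):
  i=0: j in [4,8] -> 5
  i=1: j in [3,8] -> 6
  i=2: j in [2,7] -> 6
  i=3: j in [1,6] -> 6
  i=4: j in [0,5] -> 6
  i=5: j in [0,4] -> 5
  i=6: j in [0,3] -> 4
  i=7: j in [0,2] -> 3
  i=8: j in [0,1] -> 2
H(9) = 5+6+6+6+6+5+4+3+2 = 43


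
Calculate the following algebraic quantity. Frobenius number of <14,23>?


gcd(14,23)=1 => F=ab-a-b=14*23-14-23=322-37=285


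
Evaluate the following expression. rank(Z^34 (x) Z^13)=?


rank(M(x)N) = rank(M)*rank(N)
34*13 = 442


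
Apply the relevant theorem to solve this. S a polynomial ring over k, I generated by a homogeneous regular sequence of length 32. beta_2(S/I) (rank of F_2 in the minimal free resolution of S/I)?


Regular sequence => Koszul complex is the minimal free resolution.
Syz_1 minimally generated by Koszul relations f_i*e_j - f_j*e_i (i<j): mu(Syz_1) = beta_2 = C(m,2) = m(m-1)/2
m=32
32*31/2 = 496


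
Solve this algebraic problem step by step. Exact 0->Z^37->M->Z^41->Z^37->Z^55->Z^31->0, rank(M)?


Alt sum=0:
(-1)^0*37 + (-1)^1*? + (-1)^2*41 + (-1)^3*37 + (-1)^4*55 + (-1)^5*31=0
rank(M)=65


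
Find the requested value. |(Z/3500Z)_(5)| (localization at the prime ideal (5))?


5-primary part: 3500=5^3*28
Size=5^3=125


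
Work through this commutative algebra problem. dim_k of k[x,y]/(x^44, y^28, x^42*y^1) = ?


k[x,y]/I, I = (x^44, y^28, x^42*y^1)
Rect: 44x28=1232. Corner: (44-42)x(28-1)=54.
dim = 1232-54 = 1178


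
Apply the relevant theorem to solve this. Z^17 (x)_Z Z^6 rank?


rank(M(x)N) = rank(M)*rank(N)
17*6 = 102


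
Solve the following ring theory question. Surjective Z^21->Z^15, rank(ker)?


rank(ker) = 21-15 = 6


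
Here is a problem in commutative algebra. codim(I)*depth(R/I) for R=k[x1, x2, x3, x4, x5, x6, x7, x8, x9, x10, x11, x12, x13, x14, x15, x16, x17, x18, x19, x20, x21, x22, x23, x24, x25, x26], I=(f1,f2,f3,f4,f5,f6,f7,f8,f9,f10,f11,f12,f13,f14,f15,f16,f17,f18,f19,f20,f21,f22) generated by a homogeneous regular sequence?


codim=22, depth=dim(R/I)=26-22=4
Product=22*4=88


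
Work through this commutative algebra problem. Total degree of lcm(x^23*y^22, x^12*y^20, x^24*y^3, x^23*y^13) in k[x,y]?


lcm = componentwise max:
x: max(23,12,24,23)=24
y: max(22,20,3,13)=22
Total=24+22=46


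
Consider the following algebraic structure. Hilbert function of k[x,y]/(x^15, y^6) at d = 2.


k[x,y], I = (x^15, y^6), d = 2
Need i < 15 and d-i < 6.
Range: 0 <= i <= 2.
H(2) = 3


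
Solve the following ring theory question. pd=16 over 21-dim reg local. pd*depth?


pd+depth=21
depth=21-16=5
pd*depth=16*5=80


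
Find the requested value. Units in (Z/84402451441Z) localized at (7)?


Local ring = Z/5764801Z.
phi(5764801) = 7^7*(7-1) = 4941258


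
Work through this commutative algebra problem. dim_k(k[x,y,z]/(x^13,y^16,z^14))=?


Basis: x^iy^jz^k, i<13,j<16,k<14
13*16*14=2912


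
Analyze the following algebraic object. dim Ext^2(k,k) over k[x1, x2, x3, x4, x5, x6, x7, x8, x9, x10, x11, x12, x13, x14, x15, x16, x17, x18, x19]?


C(n,i)=C(19,2)=171


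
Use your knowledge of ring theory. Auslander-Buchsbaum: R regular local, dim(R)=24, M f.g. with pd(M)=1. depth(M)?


pd+depth=depth(R)=24
depth=24-1=23


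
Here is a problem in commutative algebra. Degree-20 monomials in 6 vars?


C(d+n-1,n-1)=C(25,5)=53130


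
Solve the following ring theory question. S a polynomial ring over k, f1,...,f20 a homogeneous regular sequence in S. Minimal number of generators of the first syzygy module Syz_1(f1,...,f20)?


Regular sequence => Koszul complex is the minimal free resolution.
Syz_1 minimally generated by Koszul relations f_i*e_j - f_j*e_i (i<j): mu(Syz_1) = beta_2 = C(m,2) = m(m-1)/2
m=20
20*19/2 = 190


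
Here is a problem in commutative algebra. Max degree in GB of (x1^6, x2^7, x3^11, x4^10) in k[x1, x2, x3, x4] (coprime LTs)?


Pure powers, coprime LTs => already GB.
Degrees: 6, 7, 11, 10
Max=11


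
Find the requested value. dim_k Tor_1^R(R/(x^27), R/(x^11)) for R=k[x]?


Tor_1(R/I,R/J)=(I cap J)/IJ=(x^27)/(x^38)
dim=38-27=min(27,11)=11


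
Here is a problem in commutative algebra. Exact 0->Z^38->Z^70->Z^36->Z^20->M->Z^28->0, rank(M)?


Alt sum=0:
(-1)^0*38 + (-1)^1*70 + (-1)^2*36 + (-1)^3*20 + (-1)^4*? + (-1)^5*28=0
rank(M)=44


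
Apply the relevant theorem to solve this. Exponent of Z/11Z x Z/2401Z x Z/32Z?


Exponent = lcm of the cyclic orders; pairwise coprime => product.
11^1*7^4*2^5=11*2401*32=845152


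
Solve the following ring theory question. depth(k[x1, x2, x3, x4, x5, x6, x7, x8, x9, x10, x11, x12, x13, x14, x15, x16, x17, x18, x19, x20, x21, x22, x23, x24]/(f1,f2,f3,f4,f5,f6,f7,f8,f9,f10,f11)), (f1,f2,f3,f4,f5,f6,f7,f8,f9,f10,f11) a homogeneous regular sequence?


depth(R)=24
depth(R/I)=24-11=13


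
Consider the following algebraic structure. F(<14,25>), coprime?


gcd(14,25)=1 => F=ab-a-b=14*25-14-25=350-39=311


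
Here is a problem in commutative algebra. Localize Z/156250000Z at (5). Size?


5-primary part: 156250000=5^10*16
Size=5^10=9765625


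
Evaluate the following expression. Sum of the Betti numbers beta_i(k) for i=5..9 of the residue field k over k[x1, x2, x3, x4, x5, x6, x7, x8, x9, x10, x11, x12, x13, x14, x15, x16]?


Koszul resolution: beta_i(k)=C(n,i), n=16
C(16,5)=4368, C(16,6)=8008, C(16,7)=11440, C(16,8)=12870, C(16,9)=11440
Sum=48126


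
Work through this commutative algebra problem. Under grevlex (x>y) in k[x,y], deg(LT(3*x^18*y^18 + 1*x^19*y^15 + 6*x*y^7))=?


LT: 3*x^18*y^18
deg_x=18, deg_y=18
Total=18+18=36


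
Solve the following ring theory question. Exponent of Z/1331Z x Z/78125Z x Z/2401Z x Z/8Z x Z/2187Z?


Exponent = lcm of the cyclic orders; pairwise coprime => product.
11^3*5^7*7^4*2^3*3^7=1331*78125*2401*8*2187=4368164810625000


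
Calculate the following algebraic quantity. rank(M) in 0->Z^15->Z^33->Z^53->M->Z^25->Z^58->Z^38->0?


Alt sum=0:
(-1)^0*15 + (-1)^1*33 + (-1)^2*53 + (-1)^3*? + (-1)^4*25 + (-1)^5*58 + (-1)^6*38=0
rank(M)=40


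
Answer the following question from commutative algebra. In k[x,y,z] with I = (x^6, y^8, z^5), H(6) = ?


Need i<6, j<8, k<5 with i+j+k=6.
For each i, j ranges over max(0,6-i-4)..min(7,6-i):
  i=0: j in [2,6] -> 5
  i=1: j in [1,5] -> 5
  i=2: j in [0,4] -> 5
  i=3: j in [0,3] -> 4
  i=4: j in [0,2] -> 3
  i=5: j in [0,1] -> 2
H(6) = 5+5+5+4+3+2 = 24


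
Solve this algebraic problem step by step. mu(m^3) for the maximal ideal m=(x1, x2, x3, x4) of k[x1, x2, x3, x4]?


Graded Nakayama: mu(m^d) = dim_k (m^d/m^(d+1)) = #degree-3 monomials in 4 vars
C(n+d-1,d)=C(6,3)=20


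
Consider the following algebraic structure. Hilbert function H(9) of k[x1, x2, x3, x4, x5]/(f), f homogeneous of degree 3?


C(13,4)-C(10,4)=715-210=505


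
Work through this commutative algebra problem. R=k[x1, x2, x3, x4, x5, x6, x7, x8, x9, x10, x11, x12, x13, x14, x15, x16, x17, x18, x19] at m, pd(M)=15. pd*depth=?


pd+depth=19
depth=19-15=4
pd*depth=15*4=60


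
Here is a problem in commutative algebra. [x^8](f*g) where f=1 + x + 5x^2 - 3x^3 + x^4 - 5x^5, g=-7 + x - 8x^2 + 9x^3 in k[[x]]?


[x^8] = sum a_i*b_j, i+j=8
  -5*9=-45
Sum=-45


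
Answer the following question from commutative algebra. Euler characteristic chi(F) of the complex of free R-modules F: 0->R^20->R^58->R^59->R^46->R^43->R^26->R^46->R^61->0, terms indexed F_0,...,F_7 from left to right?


chi = sum (-1)^i * rank:
(-1)^0*20=20
(-1)^1*58=-58
(-1)^2*59=59
(-1)^3*46=-46
(-1)^4*43=43
(-1)^5*26=-26
(-1)^6*46=46
(-1)^7*61=-61
chi=-23


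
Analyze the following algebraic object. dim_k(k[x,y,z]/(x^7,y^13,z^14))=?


Basis: x^iy^jz^k, i<7,j<13,k<14
7*13*14=1274


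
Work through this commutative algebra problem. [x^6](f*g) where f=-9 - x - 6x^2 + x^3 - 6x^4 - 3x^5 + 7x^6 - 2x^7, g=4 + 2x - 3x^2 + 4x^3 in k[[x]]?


[x^6] = sum a_i*b_j, i+j=6
  1*4=4
  -6*-3=18
  -3*2=-6
  7*4=28
Sum=44


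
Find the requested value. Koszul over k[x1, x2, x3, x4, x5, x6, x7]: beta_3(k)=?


C(n,i)=C(7,3)=35


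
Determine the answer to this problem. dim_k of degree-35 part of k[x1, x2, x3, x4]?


C(d+n-1,n-1)=C(38,3)=8436


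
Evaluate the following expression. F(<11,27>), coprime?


gcd(11,27)=1 => F=ab-a-b=11*27-11-27=297-38=259


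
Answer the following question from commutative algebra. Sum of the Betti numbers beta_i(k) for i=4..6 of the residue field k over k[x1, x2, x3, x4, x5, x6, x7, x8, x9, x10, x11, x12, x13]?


Koszul resolution: beta_i(k)=C(n,i), n=13
C(13,4)=715, C(13,5)=1287, C(13,6)=1716
Sum=3718


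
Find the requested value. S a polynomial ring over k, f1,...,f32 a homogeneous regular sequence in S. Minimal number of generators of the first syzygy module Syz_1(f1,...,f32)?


Regular sequence => Koszul complex is the minimal free resolution.
Syz_1 minimally generated by Koszul relations f_i*e_j - f_j*e_i (i<j): mu(Syz_1) = beta_2 = C(m,2) = m(m-1)/2
m=32
32*31/2 = 496


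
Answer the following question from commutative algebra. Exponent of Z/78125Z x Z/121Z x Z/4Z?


Exponent = lcm of the cyclic orders; pairwise coprime => product.
5^7*11^2*2^2=78125*121*4=37812500


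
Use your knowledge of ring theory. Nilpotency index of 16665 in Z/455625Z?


16665^k mod 455625:
k=1: 16665
k=2: 246600
k=3: 307125
k=4: 202500
k=5: 303750
k=6: 0
First zero at k = 6


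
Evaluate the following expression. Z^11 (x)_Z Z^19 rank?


rank(M(x)N) = rank(M)*rank(N)
11*19 = 209


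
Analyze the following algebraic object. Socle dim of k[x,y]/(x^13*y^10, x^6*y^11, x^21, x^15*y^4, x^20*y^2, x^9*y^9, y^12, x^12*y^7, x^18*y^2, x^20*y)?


Socle = ann(m) = span of standard monomials u with x*u, y*u in I (staircase corners).
Redundant generators: x^20*y^2, x^13*y^10
Minimal generators: x^21, x^20*y, x^18*y^2, x^15*y^4, x^12*y^7, x^9*y^9, x^6*y^11, y^12
Corners: x^5y^11, x^8y^10, x^11y^8, x^14y^6, x^17y^3, x^19y, x^20
Socle dim=7


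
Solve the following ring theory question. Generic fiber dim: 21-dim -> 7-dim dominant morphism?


dim(fiber)=dim(X)-dim(Y)=21-7=14


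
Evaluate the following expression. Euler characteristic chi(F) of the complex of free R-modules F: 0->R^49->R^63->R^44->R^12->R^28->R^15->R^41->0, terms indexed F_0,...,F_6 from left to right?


chi = sum (-1)^i * rank:
(-1)^0*49=49
(-1)^1*63=-63
(-1)^2*44=44
(-1)^3*12=-12
(-1)^4*28=28
(-1)^5*15=-15
(-1)^6*41=41
chi=72


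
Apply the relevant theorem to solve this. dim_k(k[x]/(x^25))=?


Basis: 1,x,...,x^24
dim=25


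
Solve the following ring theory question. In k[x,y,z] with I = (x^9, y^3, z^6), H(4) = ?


Need i<9, j<3, k<6 with i+j+k=4.
For each i, j ranges over max(0,4-i-5)..min(2,4-i):
  i=0: j in [0,2] -> 3
  i=1: j in [0,2] -> 3
  i=2: j in [0,2] -> 3
  i=3: j in [0,1] -> 2
  i=4: j in [0,0] -> 1
H(4) = 3+3+3+2+1 = 12


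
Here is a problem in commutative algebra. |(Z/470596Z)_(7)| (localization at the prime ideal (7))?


7-primary part: 470596=7^6*4
Size=7^6=117649


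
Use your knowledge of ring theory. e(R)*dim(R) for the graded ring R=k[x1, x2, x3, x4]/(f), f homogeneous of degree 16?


e(R)=deg(f)=16, dim(R)=4-1=3
e*dim=16*3=48


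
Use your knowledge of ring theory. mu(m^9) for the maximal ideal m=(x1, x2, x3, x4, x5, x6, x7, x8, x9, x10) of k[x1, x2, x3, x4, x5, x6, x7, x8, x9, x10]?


Graded Nakayama: mu(m^d) = dim_k (m^d/m^(d+1)) = #degree-9 monomials in 10 vars
C(n+d-1,d)=C(18,9)=48620


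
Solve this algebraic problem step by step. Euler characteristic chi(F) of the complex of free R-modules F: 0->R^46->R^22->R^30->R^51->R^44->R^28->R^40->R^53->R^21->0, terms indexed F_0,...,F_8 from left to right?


chi = sum (-1)^i * rank:
(-1)^0*46=46
(-1)^1*22=-22
(-1)^2*30=30
(-1)^3*51=-51
(-1)^4*44=44
(-1)^5*28=-28
(-1)^6*40=40
(-1)^7*53=-53
(-1)^8*21=21
chi=27


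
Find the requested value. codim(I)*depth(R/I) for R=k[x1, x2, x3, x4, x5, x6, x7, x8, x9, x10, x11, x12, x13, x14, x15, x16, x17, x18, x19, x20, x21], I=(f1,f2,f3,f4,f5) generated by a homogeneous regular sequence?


codim=5, depth=dim(R/I)=21-5=16
Product=5*16=80


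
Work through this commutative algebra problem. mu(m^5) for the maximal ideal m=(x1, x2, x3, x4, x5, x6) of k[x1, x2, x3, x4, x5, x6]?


Graded Nakayama: mu(m^d) = dim_k (m^d/m^(d+1)) = #degree-5 monomials in 6 vars
C(n+d-1,d)=C(10,5)=252


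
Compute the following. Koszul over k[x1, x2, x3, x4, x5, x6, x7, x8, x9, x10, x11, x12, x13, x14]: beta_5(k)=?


C(n,i)=C(14,5)=2002


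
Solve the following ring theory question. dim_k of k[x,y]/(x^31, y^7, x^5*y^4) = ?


k[x,y]/I, I = (x^31, y^7, x^5*y^4)
Rect: 31x7=217. Corner: (31-5)x(7-4)=78.
dim = 217-78 = 139


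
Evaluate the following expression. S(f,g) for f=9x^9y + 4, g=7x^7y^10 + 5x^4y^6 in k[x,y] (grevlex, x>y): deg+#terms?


LT(f)=9x^9y, LT(g)=7x^7y^10
lcm(LM)=x^9y^10
S(f,g) (scaled by 63 to clear denominators) = 7y^9*f - 9x^2*g = -45x^6y^6 + 28y^9
2 terms, deg 12.
12+2=14


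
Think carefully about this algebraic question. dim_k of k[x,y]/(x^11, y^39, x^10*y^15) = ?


k[x,y]/I, I = (x^11, y^39, x^10*y^15)
Rect: 11x39=429. Corner: (11-10)x(39-15)=24.
dim = 429-24 = 405


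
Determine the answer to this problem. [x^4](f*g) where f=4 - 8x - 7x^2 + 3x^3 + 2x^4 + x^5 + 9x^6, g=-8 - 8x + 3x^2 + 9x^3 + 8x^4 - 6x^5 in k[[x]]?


[x^4] = sum a_i*b_j, i+j=4
  4*8=32
  -8*9=-72
  -7*3=-21
  3*-8=-24
  2*-8=-16
Sum=-101


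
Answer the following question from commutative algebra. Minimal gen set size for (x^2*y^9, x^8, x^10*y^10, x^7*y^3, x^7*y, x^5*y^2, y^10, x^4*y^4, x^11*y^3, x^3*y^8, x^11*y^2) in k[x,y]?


Remove redundant (divisible by others).
x^7*y^3 redundant.
x^10*y^10 redundant.
x^11*y^2 redundant.
x^11*y^3 redundant.
Min: x^8, x^7*y, x^5*y^2, x^4*y^4, x^3*y^8, x^2*y^9, y^10
Count=7


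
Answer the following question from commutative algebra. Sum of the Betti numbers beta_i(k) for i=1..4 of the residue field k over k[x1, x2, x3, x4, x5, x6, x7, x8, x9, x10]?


Koszul resolution: beta_i(k)=C(n,i), n=10
C(10,1)=10, C(10,2)=45, C(10,3)=120, C(10,4)=210
Sum=385


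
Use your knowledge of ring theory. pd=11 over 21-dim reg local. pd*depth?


pd+depth=21
depth=21-11=10
pd*depth=11*10=110


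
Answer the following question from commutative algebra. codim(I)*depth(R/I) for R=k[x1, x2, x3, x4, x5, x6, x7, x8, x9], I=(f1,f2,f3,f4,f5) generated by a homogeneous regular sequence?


codim=5, depth=dim(R/I)=9-5=4
Product=5*4=20


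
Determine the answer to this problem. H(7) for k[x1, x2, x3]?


C(d+n-1,n-1)=C(9,2)=36


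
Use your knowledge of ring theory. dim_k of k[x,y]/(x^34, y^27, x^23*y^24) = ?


k[x,y]/I, I = (x^34, y^27, x^23*y^24)
Rect: 34x27=918. Corner: (34-23)x(27-24)=33.
dim = 918-33 = 885


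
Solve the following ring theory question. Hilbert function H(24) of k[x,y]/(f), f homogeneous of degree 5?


H(t)=d for t>=d-1.
d=5, t=24
H(24)=5


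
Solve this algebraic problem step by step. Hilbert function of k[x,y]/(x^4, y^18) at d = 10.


k[x,y], I = (x^4, y^18), d = 10
Need i < 4 and d-i < 18.
Range: 0 <= i <= 3.
H(10) = 4


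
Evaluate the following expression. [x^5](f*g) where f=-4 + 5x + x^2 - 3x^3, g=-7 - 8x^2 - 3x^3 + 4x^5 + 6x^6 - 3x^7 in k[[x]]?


[x^5] = sum a_i*b_j, i+j=5
  -4*4=-16
  1*-3=-3
  -3*-8=24
Sum=5


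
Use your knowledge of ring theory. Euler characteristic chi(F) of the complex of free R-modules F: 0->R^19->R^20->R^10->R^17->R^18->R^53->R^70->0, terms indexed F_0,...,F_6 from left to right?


chi = sum (-1)^i * rank:
(-1)^0*19=19
(-1)^1*20=-20
(-1)^2*10=10
(-1)^3*17=-17
(-1)^4*18=18
(-1)^5*53=-53
(-1)^6*70=70
chi=27


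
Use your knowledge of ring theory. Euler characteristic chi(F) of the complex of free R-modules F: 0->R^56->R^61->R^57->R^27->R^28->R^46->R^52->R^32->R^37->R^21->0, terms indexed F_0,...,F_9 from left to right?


chi = sum (-1)^i * rank:
(-1)^0*56=56
(-1)^1*61=-61
(-1)^2*57=57
(-1)^3*27=-27
(-1)^4*28=28
(-1)^5*46=-46
(-1)^6*52=52
(-1)^7*32=-32
(-1)^8*37=37
(-1)^9*21=-21
chi=43


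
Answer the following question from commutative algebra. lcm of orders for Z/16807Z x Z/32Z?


Exponent = lcm of the cyclic orders; pairwise coprime => product.
7^5*2^5=16807*32=537824


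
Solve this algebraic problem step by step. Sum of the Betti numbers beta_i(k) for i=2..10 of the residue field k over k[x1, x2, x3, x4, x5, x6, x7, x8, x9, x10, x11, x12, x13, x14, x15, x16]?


Koszul resolution: beta_i(k)=C(n,i), n=16
C(16,2)=120, C(16,3)=560, C(16,4)=1820, C(16,5)=4368, C(16,6)=8008, C(16,7)=11440, C(16,8)=12870, C(16,9)=11440, C(16,10)=8008
Sum=58634


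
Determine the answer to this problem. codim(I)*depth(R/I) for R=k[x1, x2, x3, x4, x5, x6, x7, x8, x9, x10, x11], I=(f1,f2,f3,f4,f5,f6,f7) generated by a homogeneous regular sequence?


codim=7, depth=dim(R/I)=11-7=4
Product=7*4=28


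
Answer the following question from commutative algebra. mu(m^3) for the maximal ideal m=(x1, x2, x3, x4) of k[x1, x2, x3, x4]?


Graded Nakayama: mu(m^d) = dim_k (m^d/m^(d+1)) = #degree-3 monomials in 4 vars
C(n+d-1,d)=C(6,3)=20


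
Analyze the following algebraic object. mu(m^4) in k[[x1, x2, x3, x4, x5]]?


C(n+d-1,d)=C(8,4)=70


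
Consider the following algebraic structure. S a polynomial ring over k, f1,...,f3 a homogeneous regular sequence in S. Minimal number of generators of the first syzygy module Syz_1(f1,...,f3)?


Regular sequence => Koszul complex is the minimal free resolution.
Syz_1 minimally generated by Koszul relations f_i*e_j - f_j*e_i (i<j): mu(Syz_1) = beta_2 = C(m,2) = m(m-1)/2
m=3
3*2/2 = 3


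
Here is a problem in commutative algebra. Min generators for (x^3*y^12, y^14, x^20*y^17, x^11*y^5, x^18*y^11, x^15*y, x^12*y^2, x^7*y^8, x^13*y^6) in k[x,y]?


Remove redundant (divisible by others).
x^13*y^6 redundant.
x^18*y^11 redundant.
x^20*y^17 redundant.
Min: x^15*y, x^12*y^2, x^11*y^5, x^7*y^8, x^3*y^12, y^14
Count=6


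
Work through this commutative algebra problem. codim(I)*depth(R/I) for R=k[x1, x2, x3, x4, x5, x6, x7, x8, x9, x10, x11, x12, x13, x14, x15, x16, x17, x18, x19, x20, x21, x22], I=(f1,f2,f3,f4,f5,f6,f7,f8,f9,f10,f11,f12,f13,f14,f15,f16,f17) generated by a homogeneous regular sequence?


codim=17, depth=dim(R/I)=22-17=5
Product=17*5=85


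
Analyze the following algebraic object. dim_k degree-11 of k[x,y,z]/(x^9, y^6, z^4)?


Need i<9, j<6, k<4 with i+j+k=11.
For each i, j ranges over max(0,11-i-3)..min(5,11-i):
  i=0: j in [8,5] -> 0
  i=1: j in [7,5] -> 0
  i=2: j in [6,5] -> 0
  i=3: j in [5,5] -> 1
  i=4: j in [4,5] -> 2
  i=5: j in [3,5] -> 3
  i=6: j in [2,5] -> 4
  i=7: j in [1,4] -> 4
  i=8: j in [0,3] -> 4
H(11) = 0+0+0+1+2+3+4+4+4 = 18


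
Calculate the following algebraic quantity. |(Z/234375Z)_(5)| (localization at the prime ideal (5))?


5-primary part: 234375=5^7*3
Size=5^7=78125


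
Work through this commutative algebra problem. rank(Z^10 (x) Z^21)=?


rank(M(x)N) = rank(M)*rank(N)
10*21 = 210


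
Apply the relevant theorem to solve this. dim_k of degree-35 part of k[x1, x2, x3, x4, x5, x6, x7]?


C(d+n-1,n-1)=C(41,6)=4496388


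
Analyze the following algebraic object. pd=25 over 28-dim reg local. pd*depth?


pd+depth=28
depth=28-25=3
pd*depth=25*3=75


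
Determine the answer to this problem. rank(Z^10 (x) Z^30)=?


rank(M(x)N) = rank(M)*rank(N)
10*30 = 300


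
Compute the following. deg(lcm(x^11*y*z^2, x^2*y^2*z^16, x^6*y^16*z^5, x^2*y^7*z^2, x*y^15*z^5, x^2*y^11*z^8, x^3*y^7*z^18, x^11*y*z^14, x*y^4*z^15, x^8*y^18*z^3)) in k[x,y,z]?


lcm = componentwise max:
x: max(11,2,6,2,1,2,3,11,1,8)=11
y: max(1,2,16,7,15,11,7,1,4,18)=18
z: max(2,16,5,2,5,8,18,14,15,3)=18
Total=11+18+18=47


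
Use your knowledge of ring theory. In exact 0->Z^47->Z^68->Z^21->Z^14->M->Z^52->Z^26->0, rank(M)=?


Alt sum=0:
(-1)^0*47 + (-1)^1*68 + (-1)^2*21 + (-1)^3*14 + (-1)^4*? + (-1)^5*52 + (-1)^6*26=0
rank(M)=40


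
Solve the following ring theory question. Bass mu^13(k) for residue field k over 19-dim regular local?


C(n,i)=C(19,13)=27132


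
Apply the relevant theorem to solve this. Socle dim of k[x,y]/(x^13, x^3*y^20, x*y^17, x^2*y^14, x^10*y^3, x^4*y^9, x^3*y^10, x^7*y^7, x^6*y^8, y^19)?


Socle = ann(m) = span of standard monomials u with x*u, y*u in I (staircase corners).
Redundant generators: x^3*y^20
Minimal generators: x^13, x^10*y^3, x^7*y^7, x^6*y^8, x^4*y^9, x^3*y^10, x^2*y^14, x*y^17, y^19
Corners: y^18, xy^16, x^2y^13, x^3y^9, x^5y^8, x^6y^7, x^9y^6, x^12y^2
Socle dim=8


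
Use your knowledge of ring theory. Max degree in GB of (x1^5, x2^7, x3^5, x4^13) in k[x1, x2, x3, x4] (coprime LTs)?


Pure powers, coprime LTs => already GB.
Degrees: 5, 7, 5, 13
Max=13


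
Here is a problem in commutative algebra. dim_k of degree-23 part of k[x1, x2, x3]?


C(d+n-1,n-1)=C(25,2)=300


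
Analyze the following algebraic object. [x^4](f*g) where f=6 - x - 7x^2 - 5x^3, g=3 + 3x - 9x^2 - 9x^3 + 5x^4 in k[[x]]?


[x^4] = sum a_i*b_j, i+j=4
  6*5=30
  -1*-9=9
  -7*-9=63
  -5*3=-15
Sum=87


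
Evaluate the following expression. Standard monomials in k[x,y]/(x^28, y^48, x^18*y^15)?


k[x,y]/I, I = (x^28, y^48, x^18*y^15)
Rect: 28x48=1344. Corner: (28-18)x(48-15)=330.
dim = 1344-330 = 1014


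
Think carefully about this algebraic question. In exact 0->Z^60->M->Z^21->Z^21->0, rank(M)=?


Alt sum=0:
(-1)^0*60 + (-1)^1*? + (-1)^2*21 + (-1)^3*21=0
rank(M)=60


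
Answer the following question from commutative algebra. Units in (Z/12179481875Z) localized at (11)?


Local ring = Z/19487171Z.
phi(19487171) = 11^6*(11-1) = 17715610


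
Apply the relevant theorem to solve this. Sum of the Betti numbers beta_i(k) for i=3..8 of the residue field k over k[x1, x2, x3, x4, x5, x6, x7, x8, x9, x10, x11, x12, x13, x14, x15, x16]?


Koszul resolution: beta_i(k)=C(n,i), n=16
C(16,3)=560, C(16,4)=1820, C(16,5)=4368, C(16,6)=8008, C(16,7)=11440, C(16,8)=12870
Sum=39066


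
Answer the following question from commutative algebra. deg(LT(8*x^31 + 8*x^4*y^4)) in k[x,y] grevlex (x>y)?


LT: 8*x^31
deg_x=31, deg_y=0
Total=31+0=31


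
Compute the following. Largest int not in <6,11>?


gcd(6,11)=1 => F=ab-a-b=6*11-6-11=66-17=49


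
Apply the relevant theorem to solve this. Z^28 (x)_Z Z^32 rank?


rank(M(x)N) = rank(M)*rank(N)
28*32 = 896


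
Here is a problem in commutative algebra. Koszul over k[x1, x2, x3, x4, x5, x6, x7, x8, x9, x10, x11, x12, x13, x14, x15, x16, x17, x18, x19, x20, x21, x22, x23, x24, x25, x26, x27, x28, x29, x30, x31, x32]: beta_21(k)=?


C(n,i)=C(32,21)=129024480


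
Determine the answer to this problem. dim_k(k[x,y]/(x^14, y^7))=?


Basis: x^i*y^j, i<14, j<7
14*7=98


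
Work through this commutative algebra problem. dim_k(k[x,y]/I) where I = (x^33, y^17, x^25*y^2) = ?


k[x,y]/I, I = (x^33, y^17, x^25*y^2)
Rect: 33x17=561. Corner: (33-25)x(17-2)=120.
dim = 561-120 = 441


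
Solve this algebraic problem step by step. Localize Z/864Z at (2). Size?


2-primary part: 864=2^5*27
Size=2^5=32


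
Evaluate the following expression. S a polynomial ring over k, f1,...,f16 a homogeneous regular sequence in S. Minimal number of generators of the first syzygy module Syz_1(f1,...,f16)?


Regular sequence => Koszul complex is the minimal free resolution.
Syz_1 minimally generated by Koszul relations f_i*e_j - f_j*e_i (i<j): mu(Syz_1) = beta_2 = C(m,2) = m(m-1)/2
m=16
16*15/2 = 120


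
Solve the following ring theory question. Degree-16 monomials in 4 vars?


C(d+n-1,n-1)=C(19,3)=969


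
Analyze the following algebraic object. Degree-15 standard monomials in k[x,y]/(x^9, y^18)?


k[x,y], I = (x^9, y^18), d = 15
Need i < 9 and d-i < 18.
Range: 0 <= i <= 8.
H(15) = 9


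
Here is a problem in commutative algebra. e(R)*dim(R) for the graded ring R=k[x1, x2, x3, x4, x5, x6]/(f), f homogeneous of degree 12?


e(R)=deg(f)=12, dim(R)=6-1=5
e*dim=12*5=60


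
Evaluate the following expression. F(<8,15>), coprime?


gcd(8,15)=1 => F=ab-a-b=8*15-8-15=120-23=97


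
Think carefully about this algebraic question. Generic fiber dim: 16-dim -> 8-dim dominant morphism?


dim(fiber)=dim(X)-dim(Y)=16-8=8


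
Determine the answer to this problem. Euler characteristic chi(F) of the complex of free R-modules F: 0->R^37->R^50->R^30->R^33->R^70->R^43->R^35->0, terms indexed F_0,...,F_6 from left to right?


chi = sum (-1)^i * rank:
(-1)^0*37=37
(-1)^1*50=-50
(-1)^2*30=30
(-1)^3*33=-33
(-1)^4*70=70
(-1)^5*43=-43
(-1)^6*35=35
chi=46


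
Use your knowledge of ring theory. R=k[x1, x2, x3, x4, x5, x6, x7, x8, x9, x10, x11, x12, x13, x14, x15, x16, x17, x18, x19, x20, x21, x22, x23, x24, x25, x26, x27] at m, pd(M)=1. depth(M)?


pd+depth=depth(R)=27
depth=27-1=26


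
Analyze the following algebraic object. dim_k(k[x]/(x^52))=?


Basis: 1,x,...,x^51
dim=52


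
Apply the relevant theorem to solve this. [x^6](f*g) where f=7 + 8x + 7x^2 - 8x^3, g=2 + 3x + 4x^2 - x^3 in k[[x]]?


[x^6] = sum a_i*b_j, i+j=6
  -8*-1=8
Sum=8


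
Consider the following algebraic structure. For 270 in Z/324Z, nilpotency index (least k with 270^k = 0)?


270^k mod 324:
k=1: 270
k=2: 0
First zero at k = 2


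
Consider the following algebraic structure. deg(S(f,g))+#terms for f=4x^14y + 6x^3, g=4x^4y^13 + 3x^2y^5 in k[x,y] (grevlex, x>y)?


LT(f)=4x^14y, LT(g)=4x^4y^13
lcm(LM)=x^14y^13
S(f,g) (scaled by 16 to clear denominators) = 4y^12*f - 4x^10*g = -12x^12y^5 + 24x^3y^12
2 terms, deg 17.
17+2=19


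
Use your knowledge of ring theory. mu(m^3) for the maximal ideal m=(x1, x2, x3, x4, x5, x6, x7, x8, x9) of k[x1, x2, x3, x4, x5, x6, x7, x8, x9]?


Graded Nakayama: mu(m^d) = dim_k (m^d/m^(d+1)) = #degree-3 monomials in 9 vars
C(n+d-1,d)=C(11,3)=165


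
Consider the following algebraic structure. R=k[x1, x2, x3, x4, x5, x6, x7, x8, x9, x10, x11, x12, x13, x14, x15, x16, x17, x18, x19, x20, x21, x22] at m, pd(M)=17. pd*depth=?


pd+depth=22
depth=22-17=5
pd*depth=17*5=85


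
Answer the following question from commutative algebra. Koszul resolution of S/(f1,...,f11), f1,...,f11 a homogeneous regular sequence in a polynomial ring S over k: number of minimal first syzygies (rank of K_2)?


Regular sequence => Koszul complex is the minimal free resolution.
Syz_1 minimally generated by Koszul relations f_i*e_j - f_j*e_i (i<j): mu(Syz_1) = beta_2 = C(m,2) = m(m-1)/2
m=11
11*10/2 = 55


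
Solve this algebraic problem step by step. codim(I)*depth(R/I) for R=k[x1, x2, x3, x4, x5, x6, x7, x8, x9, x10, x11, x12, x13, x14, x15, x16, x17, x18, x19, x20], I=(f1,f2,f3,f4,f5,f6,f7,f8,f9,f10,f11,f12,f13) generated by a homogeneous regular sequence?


codim=13, depth=dim(R/I)=20-13=7
Product=13*7=91


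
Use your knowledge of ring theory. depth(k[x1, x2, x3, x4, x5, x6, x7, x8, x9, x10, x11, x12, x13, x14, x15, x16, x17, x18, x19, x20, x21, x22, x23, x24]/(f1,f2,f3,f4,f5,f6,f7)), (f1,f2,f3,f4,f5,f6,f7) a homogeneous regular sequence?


depth(R)=24
depth(R/I)=24-7=17


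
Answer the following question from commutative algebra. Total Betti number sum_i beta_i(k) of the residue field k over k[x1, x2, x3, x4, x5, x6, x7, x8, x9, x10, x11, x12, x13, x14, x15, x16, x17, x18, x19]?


Koszul resolution: beta_i(k)=C(n,i), n=19
sum_i C(19,i) = 2^19 = 524288


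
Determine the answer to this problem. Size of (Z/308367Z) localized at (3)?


3-primary part: 308367=3^8*47
Size=3^8=6561


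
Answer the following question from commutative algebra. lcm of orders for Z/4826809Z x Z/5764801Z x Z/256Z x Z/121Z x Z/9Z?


Exponent = lcm of the cyclic orders; pairwise coprime => product.
13^6*7^8*2^8*11^2*3^2=4826809*5764801*256*121*9=7757330216488909056


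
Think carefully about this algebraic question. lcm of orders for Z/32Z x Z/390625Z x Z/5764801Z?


Exponent = lcm of the cyclic orders; pairwise coprime => product.
2^5*5^8*7^8=32*390625*5764801=72060012500000


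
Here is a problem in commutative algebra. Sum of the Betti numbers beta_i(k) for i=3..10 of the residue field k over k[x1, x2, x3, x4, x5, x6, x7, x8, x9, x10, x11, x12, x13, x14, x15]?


Koszul resolution: beta_i(k)=C(n,i), n=15
C(15,3)=455, C(15,4)=1365, C(15,5)=3003, C(15,6)=5005, C(15,7)=6435, C(15,8)=6435, C(15,9)=5005, C(15,10)=3003
Sum=30706


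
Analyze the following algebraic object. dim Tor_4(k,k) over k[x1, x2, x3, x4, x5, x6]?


Koszul: C(n,i)=C(6,4)=15


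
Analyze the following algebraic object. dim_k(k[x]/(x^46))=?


Basis: 1,x,...,x^45
dim=46


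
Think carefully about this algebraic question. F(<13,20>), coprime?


gcd(13,20)=1 => F=ab-a-b=13*20-13-20=260-33=227


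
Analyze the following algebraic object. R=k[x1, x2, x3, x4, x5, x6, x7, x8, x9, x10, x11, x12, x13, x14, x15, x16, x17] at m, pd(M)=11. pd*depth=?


pd+depth=17
depth=17-11=6
pd*depth=11*6=66


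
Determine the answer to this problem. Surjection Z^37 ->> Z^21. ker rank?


rank(ker) = 37-21 = 16


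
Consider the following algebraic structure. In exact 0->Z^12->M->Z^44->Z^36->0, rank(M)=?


Alt sum=0:
(-1)^0*12 + (-1)^1*? + (-1)^2*44 + (-1)^3*36=0
rank(M)=20


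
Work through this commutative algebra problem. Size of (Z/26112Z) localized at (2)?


2-primary part: 26112=2^9*51
Size=2^9=512


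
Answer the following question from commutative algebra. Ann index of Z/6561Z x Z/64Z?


Exponent = lcm of the cyclic orders; pairwise coprime => product.
3^8*2^6=6561*64=419904


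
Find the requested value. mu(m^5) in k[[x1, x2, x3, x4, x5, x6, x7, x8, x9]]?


C(n+d-1,d)=C(13,5)=1287


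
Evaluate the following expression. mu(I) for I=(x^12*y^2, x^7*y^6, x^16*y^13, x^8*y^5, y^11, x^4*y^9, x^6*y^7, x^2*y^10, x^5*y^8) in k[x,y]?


Remove redundant (divisible by others).
x^16*y^13 redundant.
Min: x^12*y^2, x^8*y^5, x^7*y^6, x^6*y^7, x^5*y^8, x^4*y^9, x^2*y^10, y^11
Count=8


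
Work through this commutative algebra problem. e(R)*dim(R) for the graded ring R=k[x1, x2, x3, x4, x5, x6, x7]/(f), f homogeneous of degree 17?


e(R)=deg(f)=17, dim(R)=7-1=6
e*dim=17*6=102


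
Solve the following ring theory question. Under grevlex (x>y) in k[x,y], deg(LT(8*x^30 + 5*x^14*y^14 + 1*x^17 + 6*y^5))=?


LT: 8*x^30
deg_x=30, deg_y=0
Total=30+0=30


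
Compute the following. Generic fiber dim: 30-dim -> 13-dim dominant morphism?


dim(fiber)=dim(X)-dim(Y)=30-13=17


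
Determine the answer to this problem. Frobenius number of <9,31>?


gcd(9,31)=1 => F=ab-a-b=9*31-9-31=279-40=239


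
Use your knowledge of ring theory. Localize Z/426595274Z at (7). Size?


7-primary part: 426595274=7^8*74
Size=7^8=5764801


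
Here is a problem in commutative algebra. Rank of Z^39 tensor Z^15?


rank(M(x)N) = rank(M)*rank(N)
39*15 = 585


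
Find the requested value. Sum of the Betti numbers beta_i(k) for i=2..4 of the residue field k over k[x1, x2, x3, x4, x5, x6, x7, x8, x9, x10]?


Koszul resolution: beta_i(k)=C(n,i), n=10
C(10,2)=45, C(10,3)=120, C(10,4)=210
Sum=375


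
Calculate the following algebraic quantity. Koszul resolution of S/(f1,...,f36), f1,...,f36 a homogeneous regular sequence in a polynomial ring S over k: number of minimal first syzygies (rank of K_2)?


Regular sequence => Koszul complex is the minimal free resolution.
Syz_1 minimally generated by Koszul relations f_i*e_j - f_j*e_i (i<j): mu(Syz_1) = beta_2 = C(m,2) = m(m-1)/2
m=36
36*35/2 = 630


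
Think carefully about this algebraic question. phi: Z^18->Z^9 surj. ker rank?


rank(ker) = 18-9 = 9


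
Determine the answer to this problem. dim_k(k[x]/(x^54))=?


Basis: 1,x,...,x^53
dim=54


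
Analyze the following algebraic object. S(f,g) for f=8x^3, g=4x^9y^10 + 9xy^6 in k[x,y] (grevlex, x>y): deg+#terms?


LT(f)=8x^3, LT(g)=4x^9y^10
lcm(LM)=x^9y^10
S(f,g) (scaled by 32 to clear denominators) = 4x^6y^10*f - 8*g = -72xy^6
1 terms, deg 7.
7+1=8


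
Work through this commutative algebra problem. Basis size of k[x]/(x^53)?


Basis: 1,x,...,x^52
dim=53


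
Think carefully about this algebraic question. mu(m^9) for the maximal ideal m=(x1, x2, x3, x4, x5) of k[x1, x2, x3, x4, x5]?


Graded Nakayama: mu(m^d) = dim_k (m^d/m^(d+1)) = #degree-9 monomials in 5 vars
C(n+d-1,d)=C(13,9)=715


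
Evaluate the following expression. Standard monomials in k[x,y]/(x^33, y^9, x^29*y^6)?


k[x,y]/I, I = (x^33, y^9, x^29*y^6)
Rect: 33x9=297. Corner: (33-29)x(9-6)=12.
dim = 297-12 = 285


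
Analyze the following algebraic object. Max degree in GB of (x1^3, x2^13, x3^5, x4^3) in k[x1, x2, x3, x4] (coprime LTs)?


Pure powers, coprime LTs => already GB.
Degrees: 3, 13, 5, 3
Max=13


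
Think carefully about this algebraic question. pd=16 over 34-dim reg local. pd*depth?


pd+depth=34
depth=34-16=18
pd*depth=16*18=288


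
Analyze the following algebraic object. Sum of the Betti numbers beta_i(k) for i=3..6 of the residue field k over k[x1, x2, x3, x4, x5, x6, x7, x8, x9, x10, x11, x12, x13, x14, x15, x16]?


Koszul resolution: beta_i(k)=C(n,i), n=16
C(16,3)=560, C(16,4)=1820, C(16,5)=4368, C(16,6)=8008
Sum=14756


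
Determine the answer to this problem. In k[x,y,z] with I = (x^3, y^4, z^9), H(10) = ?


Need i<3, j<4, k<9 with i+j+k=10.
For each i, j ranges over max(0,10-i-8)..min(3,10-i):
  i=0: j in [2,3] -> 2
  i=1: j in [1,3] -> 3
  i=2: j in [0,3] -> 4
H(10) = 2+3+4 = 9


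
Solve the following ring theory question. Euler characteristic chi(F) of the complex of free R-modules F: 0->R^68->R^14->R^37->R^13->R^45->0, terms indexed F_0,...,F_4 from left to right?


chi = sum (-1)^i * rank:
(-1)^0*68=68
(-1)^1*14=-14
(-1)^2*37=37
(-1)^3*13=-13
(-1)^4*45=45
chi=123


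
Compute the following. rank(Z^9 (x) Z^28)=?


rank(M(x)N) = rank(M)*rank(N)
9*28 = 252


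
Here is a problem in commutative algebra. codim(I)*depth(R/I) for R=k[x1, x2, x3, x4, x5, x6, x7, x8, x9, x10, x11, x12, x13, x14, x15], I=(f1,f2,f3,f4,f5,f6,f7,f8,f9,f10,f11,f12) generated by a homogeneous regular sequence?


codim=12, depth=dim(R/I)=15-12=3
Product=12*3=36


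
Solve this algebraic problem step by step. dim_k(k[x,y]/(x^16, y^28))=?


Basis: x^i*y^j, i<16, j<28
16*28=448


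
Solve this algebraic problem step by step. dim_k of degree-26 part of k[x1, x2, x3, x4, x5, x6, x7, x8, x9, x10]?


C(d+n-1,n-1)=C(35,9)=70607460


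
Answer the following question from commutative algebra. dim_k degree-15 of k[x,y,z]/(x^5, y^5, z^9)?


Need i<5, j<5, k<9 with i+j+k=15.
For each i, j ranges over max(0,15-i-8)..min(4,15-i):
  i=0: j in [7,4] -> 0
  i=1: j in [6,4] -> 0
  i=2: j in [5,4] -> 0
  i=3: j in [4,4] -> 1
  i=4: j in [3,4] -> 2
H(15) = 0+0+0+1+2 = 3
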